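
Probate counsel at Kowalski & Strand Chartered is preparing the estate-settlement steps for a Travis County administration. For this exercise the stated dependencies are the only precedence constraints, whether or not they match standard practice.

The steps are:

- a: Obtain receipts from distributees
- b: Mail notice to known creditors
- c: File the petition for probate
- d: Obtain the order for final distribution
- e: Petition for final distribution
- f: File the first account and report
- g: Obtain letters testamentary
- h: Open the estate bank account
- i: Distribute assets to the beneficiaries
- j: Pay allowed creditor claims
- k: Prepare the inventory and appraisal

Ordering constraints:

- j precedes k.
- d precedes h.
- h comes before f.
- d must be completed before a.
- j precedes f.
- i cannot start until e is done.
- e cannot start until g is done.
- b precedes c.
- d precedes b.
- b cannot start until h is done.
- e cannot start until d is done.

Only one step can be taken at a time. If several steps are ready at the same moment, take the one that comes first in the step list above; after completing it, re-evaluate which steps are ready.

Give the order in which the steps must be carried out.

d, a, g, e, h, b, c, i, j, f, k

d, g and j have no prerequisites; d is listed earlier, so d is first.
a and h now also ready, so the ready set is {a, g, h, j}; a is listed earlier → a.
g, h and j are all available; g is listed earlier → g.
e, h and j are all available; e is listed earlier → e.
h, i and j are all available; h is listed earlier → h.
Now b, i and j have their prerequisites met. b is listed earlier, so b next.
c, i and j are all available; c is listed earlier → c.
Ready: i and j. i is listed earlier → i.
j is the only step now ready → j.
f and k are both available; f is listed earlier → f.
That leaves k as the only ready step → k.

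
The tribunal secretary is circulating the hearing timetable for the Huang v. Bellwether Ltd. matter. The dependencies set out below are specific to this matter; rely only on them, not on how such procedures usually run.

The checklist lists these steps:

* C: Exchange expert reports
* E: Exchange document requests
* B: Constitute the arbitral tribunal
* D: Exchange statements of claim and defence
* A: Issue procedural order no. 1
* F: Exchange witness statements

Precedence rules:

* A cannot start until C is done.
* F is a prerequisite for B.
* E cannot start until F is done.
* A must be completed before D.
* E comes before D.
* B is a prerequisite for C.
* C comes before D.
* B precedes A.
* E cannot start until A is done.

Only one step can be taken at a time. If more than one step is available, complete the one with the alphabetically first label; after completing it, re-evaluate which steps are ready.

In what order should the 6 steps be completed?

F, B, C, A, E, D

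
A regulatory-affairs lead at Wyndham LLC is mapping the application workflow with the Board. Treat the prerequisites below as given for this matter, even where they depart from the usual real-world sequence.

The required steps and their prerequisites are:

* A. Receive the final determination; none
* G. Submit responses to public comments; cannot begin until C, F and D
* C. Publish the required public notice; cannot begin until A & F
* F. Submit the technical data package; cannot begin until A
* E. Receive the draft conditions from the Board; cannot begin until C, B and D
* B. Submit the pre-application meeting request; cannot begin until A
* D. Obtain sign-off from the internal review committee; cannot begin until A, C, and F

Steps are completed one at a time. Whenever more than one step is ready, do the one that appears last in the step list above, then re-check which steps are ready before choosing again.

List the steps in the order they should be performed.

A B F C D E G

A has no prerequisites → A first.
B and F are both available; B is listed later → B.
F needed A, now all done → F.
That leaves C as the only ready step → C.
D is the only step now ready → D.
E and G are both available; E is listed later → E.
G is the only step now ready → G.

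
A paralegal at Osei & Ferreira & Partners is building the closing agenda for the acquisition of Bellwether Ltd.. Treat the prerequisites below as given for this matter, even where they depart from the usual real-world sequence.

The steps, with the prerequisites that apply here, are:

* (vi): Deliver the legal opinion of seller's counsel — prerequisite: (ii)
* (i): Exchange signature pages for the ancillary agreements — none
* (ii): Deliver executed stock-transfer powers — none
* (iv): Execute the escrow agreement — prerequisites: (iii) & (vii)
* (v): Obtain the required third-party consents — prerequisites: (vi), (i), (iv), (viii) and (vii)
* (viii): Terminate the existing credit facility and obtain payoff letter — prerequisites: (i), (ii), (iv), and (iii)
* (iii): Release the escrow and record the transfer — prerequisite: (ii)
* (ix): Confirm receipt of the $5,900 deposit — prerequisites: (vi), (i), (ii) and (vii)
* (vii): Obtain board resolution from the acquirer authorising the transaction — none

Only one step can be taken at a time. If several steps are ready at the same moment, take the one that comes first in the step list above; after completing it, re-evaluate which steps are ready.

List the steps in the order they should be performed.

(i), (ii), (vi), (iii), (vii), (iv), (viii), (v), (ix)

(i), (ii) and (vii) have no prerequisites; (i) is listed earlier, so (i) is first.
Ready: (ii) and (vii). (ii) is listed earlier → (ii).
Now (vi), (iii) and (vii) have their prerequisites met. (vi) is listed earlier, so (vi) next.
Now (iii) and (vii) have their prerequisites met. (iii) is listed earlier, so (iii) next.
(vii) is the only step now ready → (vii).
(iv) and (ix) are both available; (iv) is listed earlier → (iv).
(viii) and (ix) are both available; (viii) is listed earlier → (viii).
(v) now also ready, so the ready set is {(v), (ix)}; (v) is listed earlier → (v).
(ix) is the only step now ready → (ix).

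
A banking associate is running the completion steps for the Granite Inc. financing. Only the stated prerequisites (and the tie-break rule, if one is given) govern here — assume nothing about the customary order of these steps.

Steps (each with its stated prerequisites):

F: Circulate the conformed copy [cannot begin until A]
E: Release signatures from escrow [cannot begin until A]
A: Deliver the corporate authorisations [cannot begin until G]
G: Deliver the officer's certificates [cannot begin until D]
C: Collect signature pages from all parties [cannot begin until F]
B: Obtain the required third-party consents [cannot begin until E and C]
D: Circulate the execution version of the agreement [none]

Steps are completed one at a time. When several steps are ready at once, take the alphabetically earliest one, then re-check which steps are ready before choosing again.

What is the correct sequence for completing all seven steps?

D is the only step with nothing outstanding, so it goes first.
Next only G has its prerequisites met → G.
A needed G, now all done → A.
E and F are both available; E has the earlier label → E.
That leaves F as the only ready step → F.
C needed F, now all done → C.
That leaves B as the only ready step → B.

D → G → A → E → F → C → B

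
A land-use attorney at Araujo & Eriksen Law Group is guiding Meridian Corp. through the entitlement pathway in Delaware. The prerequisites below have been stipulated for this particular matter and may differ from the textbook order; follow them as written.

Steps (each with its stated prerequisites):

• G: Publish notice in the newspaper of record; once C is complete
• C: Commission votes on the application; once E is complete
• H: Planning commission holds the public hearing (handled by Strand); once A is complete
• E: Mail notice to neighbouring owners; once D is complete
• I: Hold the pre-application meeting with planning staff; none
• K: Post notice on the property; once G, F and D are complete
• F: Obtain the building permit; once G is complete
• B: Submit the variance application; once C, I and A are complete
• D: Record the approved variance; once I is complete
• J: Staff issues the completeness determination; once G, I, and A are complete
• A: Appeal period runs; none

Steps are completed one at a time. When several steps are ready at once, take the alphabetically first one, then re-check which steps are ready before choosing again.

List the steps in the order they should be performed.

A and I have no prerequisites; A has the earlier label, so A is first.
Now H and I have their prerequisites met. H has the earlier label, so H next.
Next only I has its prerequisites met → I.
D is the only step now ready → D.
E needed D, now all done → E.
C is the only step now ready → C.
B and G are both available; B has the earlier label → B.
Next only G has its prerequisites met → G.
Ready: F and J. F has the earlier label → F.
Ready: J and K. J has the earlier label → J.
That leaves K as the only ready step → K.

A H I D E C B G F J K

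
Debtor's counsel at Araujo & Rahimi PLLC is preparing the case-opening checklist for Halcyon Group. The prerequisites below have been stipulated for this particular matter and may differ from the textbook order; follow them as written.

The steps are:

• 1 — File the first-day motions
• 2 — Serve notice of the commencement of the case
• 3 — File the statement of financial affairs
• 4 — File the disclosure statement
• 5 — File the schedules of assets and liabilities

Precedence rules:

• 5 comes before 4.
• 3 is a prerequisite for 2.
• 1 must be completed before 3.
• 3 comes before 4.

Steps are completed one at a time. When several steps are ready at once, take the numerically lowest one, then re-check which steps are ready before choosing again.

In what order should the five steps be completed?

1 3 2 5 4

Nothing is required for 1 and 5. 1 has the earlier label → 1 first.
Ready: 3 and 5. 3 has the earlier label → 3.
Ready: 2 and 5. 2 has the earlier label → 2.
That leaves 5 as the only ready step → 5.
Next only 4 has its prerequisites met → 4.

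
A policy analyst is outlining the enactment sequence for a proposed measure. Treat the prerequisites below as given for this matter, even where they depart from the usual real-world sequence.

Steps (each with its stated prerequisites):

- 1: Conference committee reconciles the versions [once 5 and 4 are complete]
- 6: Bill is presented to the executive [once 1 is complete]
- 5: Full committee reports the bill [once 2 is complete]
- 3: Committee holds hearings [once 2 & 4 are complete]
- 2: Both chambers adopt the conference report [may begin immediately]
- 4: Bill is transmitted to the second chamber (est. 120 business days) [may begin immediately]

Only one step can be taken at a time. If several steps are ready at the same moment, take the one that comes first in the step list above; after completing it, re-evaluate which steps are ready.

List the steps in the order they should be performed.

2, 5, 4, 1, 6, 3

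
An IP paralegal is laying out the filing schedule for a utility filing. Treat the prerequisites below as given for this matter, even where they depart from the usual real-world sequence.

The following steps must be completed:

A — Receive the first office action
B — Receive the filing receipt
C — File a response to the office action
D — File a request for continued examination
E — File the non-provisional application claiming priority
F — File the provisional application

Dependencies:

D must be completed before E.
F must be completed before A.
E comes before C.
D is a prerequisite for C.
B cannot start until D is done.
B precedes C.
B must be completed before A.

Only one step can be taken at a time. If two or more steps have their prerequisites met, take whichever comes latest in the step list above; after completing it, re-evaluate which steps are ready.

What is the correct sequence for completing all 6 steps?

F → D → E → B → C → A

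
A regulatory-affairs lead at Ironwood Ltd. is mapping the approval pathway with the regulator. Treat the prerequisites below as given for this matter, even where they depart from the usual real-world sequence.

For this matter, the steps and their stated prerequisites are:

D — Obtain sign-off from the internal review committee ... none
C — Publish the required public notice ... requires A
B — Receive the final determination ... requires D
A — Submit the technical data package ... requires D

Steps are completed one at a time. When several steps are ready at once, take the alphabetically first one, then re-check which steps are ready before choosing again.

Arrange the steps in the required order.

D has no prerequisites → D first.
Now A and B have their prerequisites met. A has the earlier label, so A next.
Now B and C have their prerequisites met. B has the earlier label, so B next.
C is the only step now ready → C.

D A B C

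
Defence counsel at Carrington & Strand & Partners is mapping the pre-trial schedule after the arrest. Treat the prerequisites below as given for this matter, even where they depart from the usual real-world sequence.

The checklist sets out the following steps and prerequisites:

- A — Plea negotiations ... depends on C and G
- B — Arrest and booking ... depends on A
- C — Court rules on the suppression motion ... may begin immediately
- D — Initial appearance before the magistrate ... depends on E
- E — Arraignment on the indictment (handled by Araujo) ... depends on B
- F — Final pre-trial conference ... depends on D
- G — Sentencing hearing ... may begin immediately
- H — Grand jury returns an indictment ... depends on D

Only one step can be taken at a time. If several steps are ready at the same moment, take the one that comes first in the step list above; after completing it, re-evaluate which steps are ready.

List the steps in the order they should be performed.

C and G have no prerequisites; C is listed earlier, so C is first.
That leaves G as the only ready step → G.
A needed C and G, now all done → A.
B needed A, now all done → B.
That leaves E as the only ready step → E.
Next only D has its prerequisites met → D.
F and H are both available; F is listed earlier → F.
H is the only step now ready → H.

C, G, A, B, E, D, F, H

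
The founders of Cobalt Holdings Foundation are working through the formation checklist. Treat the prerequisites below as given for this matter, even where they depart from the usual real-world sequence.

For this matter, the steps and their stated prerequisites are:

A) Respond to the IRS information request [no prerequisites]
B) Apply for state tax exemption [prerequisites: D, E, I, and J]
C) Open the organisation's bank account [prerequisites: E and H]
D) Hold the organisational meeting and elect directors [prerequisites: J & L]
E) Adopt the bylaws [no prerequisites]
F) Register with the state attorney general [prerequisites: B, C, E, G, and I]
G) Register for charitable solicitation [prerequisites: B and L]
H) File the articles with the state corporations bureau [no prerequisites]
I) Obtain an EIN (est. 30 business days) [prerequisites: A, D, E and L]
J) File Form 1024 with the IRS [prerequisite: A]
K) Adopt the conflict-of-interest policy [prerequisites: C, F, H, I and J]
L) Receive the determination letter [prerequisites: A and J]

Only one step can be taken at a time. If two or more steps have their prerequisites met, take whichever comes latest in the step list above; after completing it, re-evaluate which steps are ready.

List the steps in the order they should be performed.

Nothing is required for H, E and A. H is listed later → H first.
E and A are both available; E is listed later → E.
C and A are both available; C is listed later → C.
Next only A has its prerequisites met → A.
J needed A, now all done → J.
L is the only step now ready → L.
That leaves D as the only ready step → D.
Next only I has its prerequisites met → I.
B needed J, I, E and D, now all done → B.
G needed L and B, now all done → G.
F needed I, G, E, C and B, now all done → F.
Next only K has its prerequisites met → K.

H, E, C, A, J, L, D, I, B, G, F, K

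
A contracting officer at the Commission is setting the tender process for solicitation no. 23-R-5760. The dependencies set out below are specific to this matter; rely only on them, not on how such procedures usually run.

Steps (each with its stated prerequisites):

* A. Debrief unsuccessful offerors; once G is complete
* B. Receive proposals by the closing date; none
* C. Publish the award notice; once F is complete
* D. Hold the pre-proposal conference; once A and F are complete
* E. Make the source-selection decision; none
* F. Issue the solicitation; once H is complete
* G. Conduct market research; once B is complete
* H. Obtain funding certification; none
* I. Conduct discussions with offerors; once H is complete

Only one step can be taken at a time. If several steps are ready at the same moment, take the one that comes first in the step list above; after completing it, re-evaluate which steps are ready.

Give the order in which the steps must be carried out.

B, E, G, A, H, F, C, D, I

Nothing is required for B, E and H. B is listed earlier → B first.
G now also ready, so the ready set is {E, G, H}; E is listed earlier → E.
G and H are both available; G is listed earlier → G.
A now also ready, so the ready set is {A, H}; A is listed earlier → A.
That leaves H as the only ready step → H.
Ready: F and I. F is listed earlier → F.
Ready: C, D and I. C is listed earlier → C.
Now D and I have their prerequisites met. D is listed earlier, so D next.
I needed H, now all done → I.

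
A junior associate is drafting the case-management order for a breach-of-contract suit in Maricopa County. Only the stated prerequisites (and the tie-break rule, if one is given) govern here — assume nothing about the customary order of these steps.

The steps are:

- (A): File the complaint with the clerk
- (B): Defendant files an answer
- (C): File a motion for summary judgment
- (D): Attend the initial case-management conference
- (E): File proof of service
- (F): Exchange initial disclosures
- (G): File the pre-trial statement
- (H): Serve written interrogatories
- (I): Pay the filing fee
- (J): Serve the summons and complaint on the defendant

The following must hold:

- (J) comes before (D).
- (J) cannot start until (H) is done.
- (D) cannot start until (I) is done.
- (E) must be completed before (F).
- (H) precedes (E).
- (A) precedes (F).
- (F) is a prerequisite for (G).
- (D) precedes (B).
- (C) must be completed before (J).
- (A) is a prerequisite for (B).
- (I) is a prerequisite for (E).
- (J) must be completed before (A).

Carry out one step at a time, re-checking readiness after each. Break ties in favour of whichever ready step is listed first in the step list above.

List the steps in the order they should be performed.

(C), (H) and (I) have no prerequisites; (C) is listed earlier, so (C) is first.
Ready: (H) and (I). (H) is listed earlier → (H).
(J) now also ready, so the ready set is {(I), (J)}; (I) is listed earlier → (I).
(E) and (J) are both available; (E) is listed earlier → (E).
(J) needed (C) and (H), now all done → (J).
Ready: (A) and (D). (A) is listed earlier → (A).
(F) now also ready, so the ready set is {(D), (F)}; (D) is listed earlier → (D).
(B) now also ready, so the ready set is {(B), (F)}; (B) is listed earlier → (B).
Next only (F) has its prerequisites met → (F).
That leaves (G) as the only ready step → (G).

(C), (H), (I), (E), (J), (A), (D), (B), (F), (G)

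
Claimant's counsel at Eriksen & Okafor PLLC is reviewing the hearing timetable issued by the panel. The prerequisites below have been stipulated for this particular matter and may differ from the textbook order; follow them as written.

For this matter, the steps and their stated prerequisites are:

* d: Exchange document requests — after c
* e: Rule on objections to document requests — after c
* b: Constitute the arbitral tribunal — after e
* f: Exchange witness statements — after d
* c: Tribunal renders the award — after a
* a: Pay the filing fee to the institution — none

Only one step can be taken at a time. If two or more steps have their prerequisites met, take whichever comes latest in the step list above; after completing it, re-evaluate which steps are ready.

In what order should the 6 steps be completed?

a, c, e, b, d, f

Only a has no prerequisites, so it is first.
c needed a, now all done → c.
Now e and d have their prerequisites met. e is listed later, so e next.
b and d are both available; b is listed later → b.
d is the only step now ready → d.
f is the only step now ready → f.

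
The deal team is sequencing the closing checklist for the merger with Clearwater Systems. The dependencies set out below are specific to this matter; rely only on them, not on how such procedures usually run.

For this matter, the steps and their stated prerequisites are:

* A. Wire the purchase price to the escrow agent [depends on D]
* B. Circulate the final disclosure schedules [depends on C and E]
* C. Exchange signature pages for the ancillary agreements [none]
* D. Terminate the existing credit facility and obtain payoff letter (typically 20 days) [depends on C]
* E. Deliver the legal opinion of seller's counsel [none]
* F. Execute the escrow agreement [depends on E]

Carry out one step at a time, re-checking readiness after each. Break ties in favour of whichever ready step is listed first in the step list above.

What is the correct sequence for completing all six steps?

Nothing is required for C and E. C is listed earlier → C first.
D now also ready, so the ready set is {D, E}; D is listed earlier → D.
Now A and E have their prerequisites met. A is listed earlier, so A next.
E is the only step now ready → E.
Now B and F have their prerequisites met. B is listed earlier, so B next.
Next only F has its prerequisites met → F.

C → D → A → E → B → F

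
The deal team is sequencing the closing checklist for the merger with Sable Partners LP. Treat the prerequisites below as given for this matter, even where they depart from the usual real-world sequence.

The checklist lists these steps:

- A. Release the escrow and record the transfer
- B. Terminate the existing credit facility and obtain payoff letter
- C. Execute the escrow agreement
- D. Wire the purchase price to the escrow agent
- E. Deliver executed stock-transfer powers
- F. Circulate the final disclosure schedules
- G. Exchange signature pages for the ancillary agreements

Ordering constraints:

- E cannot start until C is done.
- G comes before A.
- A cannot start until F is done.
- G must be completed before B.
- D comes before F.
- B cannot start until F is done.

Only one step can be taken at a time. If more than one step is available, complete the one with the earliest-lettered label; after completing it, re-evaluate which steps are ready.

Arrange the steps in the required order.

C, D, E, F, G, A, B

C, D and G have no prerequisites; C has the earlier label, so C is first.
E now also ready, so the ready set is {D, E, G}; D has the earlier label → D.
Ready: E, F and G. E has the earlier label → E.
Now F and G have their prerequisites met. F has the earlier label, so F next.
G is the only step now ready → G.
A and B are both available; A has the earlier label → A.
B needed F and G, now all done → B.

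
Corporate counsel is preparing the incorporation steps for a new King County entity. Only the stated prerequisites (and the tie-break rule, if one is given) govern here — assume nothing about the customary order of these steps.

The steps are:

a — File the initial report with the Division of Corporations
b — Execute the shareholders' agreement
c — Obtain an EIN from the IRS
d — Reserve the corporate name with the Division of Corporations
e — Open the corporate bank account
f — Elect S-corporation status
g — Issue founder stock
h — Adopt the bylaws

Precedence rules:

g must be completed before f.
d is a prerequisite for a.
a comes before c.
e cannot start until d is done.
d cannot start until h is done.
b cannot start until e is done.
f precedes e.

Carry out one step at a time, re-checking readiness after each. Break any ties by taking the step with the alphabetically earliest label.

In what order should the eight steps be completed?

g and h have no prerequisites; g has the earlier label, so g is first.
f now also ready, so the ready set is {f, h}; f has the earlier label → f.
Next only h has its prerequisites met → h.
That leaves d as the only ready step → d.
Now a and e have their prerequisites met. a has the earlier label, so a next.
c now also ready, so the ready set is {c, e}; c has the earlier label → c.
That leaves e as the only ready step → e.
b is the only step now ready → b.

g, f, h, d, a, c, e, b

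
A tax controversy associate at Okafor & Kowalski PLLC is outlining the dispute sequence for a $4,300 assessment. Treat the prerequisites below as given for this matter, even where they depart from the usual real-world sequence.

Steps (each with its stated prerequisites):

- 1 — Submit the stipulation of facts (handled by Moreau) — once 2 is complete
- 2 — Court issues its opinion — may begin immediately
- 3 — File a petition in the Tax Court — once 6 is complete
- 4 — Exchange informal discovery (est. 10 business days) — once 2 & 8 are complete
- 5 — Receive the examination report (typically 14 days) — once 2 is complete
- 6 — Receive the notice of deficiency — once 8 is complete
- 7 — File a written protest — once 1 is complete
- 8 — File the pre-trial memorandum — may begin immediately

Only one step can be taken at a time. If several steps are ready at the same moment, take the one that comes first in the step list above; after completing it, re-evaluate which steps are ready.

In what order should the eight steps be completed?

2 and 8 have no prerequisites; 2 is listed earlier, so 2 is first.
1, 5 and 8 are all available; 1 is listed earlier → 1.
7 now also ready, so the ready set is {5, 7, 8}; 5 is listed earlier → 5.
Ready: 7 and 8. 7 is listed earlier → 7.
Next only 8 has its prerequisites met → 8.
Ready: 4 and 6. 4 is listed earlier → 4.
Next only 6 has its prerequisites met → 6.
3 needed 6, now all done → 3.

2, 1, 5, 7, 8, 4, 6, 3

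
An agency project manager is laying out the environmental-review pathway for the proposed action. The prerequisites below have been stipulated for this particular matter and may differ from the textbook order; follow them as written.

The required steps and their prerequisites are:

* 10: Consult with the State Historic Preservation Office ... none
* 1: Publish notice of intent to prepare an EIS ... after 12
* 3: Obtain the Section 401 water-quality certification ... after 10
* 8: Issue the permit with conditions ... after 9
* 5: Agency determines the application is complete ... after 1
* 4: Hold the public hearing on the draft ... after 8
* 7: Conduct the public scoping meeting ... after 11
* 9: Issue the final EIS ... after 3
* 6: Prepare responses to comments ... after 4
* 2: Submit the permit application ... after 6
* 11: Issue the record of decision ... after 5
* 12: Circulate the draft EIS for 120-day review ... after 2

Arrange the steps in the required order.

10 3 9 8 4 6 2 12 1 5 11 7

10 is the only step with nothing outstanding, so it goes first.
3 is the only step now ready → 3.
9 needed 3, now all done → 9.
8 needed 9, now all done → 8.
4 needed 8, now all done → 4.
6 needed 4, now all done → 6.
Next only 2 has its prerequisites met → 2.
12 needed 2, now all done → 12.
1 needed 12, now all done → 1.
Next only 5 has its prerequisites met → 5.
Next only 11 has its prerequisites met → 11.
7 needed 11, now all done → 7.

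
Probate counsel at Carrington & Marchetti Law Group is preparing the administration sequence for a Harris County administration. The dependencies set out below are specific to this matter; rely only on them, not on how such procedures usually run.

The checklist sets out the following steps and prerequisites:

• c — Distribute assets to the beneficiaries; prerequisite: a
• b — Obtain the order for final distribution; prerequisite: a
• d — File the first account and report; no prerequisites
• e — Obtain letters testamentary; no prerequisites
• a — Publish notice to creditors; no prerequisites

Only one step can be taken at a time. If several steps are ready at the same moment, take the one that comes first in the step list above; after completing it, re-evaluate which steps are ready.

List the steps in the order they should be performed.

d, e, a, c, b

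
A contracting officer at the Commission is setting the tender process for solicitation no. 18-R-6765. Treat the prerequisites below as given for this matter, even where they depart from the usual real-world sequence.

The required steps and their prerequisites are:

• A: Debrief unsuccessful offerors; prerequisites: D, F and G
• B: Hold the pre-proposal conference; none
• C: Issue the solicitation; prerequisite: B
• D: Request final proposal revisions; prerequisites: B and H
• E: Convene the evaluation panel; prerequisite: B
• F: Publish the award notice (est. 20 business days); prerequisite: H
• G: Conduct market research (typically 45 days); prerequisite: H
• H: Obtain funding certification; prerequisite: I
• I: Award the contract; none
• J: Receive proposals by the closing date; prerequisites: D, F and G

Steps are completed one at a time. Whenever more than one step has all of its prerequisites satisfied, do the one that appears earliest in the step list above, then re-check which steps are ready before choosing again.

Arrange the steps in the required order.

B and I have no prerequisites; B is listed earlier, so B is first.
Ready: C, E and I. C is listed earlier → C.
Now E and I have their prerequisites met. E is listed earlier, so E next.
I is the only step now ready → I.
Next only H has its prerequisites met → H.
D, F and G are all available; D is listed earlier → D.
Now F and G have their prerequisites met. F is listed earlier, so F next.
That leaves G as the only ready step → G.
A and J are both available; A is listed earlier → A.
J needed D, F and G, now all done → J.

B C E I H D F G A J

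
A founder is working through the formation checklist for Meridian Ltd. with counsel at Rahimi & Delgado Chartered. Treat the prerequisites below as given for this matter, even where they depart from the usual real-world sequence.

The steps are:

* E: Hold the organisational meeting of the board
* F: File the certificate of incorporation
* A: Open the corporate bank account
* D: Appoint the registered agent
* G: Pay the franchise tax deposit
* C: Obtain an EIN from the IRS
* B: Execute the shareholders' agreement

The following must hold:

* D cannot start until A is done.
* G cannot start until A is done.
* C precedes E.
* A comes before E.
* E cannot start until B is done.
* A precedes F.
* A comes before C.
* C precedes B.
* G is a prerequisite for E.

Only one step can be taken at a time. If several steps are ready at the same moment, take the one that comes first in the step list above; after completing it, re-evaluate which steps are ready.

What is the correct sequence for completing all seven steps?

A F D G C B E

Only A has no prerequisites, so it is first.
Ready: F, D, G and C. F is listed earlier → F.
D, G and C are all available; D is listed earlier → D.
Now G and C have their prerequisites met. G is listed earlier, so G next.
C needed A, now all done → C.
Next only B has its prerequisites met → B.
That leaves E as the only ready step → E.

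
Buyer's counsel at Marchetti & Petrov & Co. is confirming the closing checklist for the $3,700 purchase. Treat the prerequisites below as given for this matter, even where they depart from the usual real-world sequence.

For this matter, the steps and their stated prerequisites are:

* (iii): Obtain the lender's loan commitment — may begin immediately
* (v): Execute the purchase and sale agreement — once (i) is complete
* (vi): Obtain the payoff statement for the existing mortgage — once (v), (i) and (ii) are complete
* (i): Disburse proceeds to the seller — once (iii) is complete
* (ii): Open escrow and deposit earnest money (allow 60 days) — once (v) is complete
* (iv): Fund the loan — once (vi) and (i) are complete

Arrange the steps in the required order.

(iii) (i) (v) (ii) (vi) (iv)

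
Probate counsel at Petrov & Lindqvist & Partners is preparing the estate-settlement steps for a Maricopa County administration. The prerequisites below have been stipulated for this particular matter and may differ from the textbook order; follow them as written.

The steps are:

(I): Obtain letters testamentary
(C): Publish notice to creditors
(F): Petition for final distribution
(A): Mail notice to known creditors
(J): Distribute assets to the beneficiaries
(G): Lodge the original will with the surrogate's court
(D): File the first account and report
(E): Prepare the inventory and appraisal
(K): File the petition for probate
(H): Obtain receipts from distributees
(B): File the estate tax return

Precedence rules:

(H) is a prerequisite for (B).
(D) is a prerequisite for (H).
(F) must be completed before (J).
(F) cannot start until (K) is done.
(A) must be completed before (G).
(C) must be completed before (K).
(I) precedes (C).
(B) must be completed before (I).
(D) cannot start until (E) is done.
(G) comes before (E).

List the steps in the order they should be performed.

(A), (G), (E), (D), (H), (B), (I), (C), (K), (F), (J)

Only (A) has no prerequisites, so it is first.
(G) needed (A), now all done → (G).
(E) needed (G), now all done → (E).
(D) needed (E), now all done → (D).
That leaves (H) as the only ready step → (H).
(B) is the only step now ready → (B).
(I) needed (B), now all done → (I).
(C) needed (I), now all done → (C).
(K) is the only step now ready → (K).
(F) needed (K), now all done → (F).
That leaves (J) as the only ready step → (J).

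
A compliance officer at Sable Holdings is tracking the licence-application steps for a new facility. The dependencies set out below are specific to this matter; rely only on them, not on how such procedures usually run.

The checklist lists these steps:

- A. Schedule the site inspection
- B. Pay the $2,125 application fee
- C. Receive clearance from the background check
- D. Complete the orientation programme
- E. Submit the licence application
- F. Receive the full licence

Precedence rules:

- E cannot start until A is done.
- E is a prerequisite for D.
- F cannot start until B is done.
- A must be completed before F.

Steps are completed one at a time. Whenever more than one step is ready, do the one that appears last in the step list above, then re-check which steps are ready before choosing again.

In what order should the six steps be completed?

C, B and A have no prerequisites; C is listed later, so C is first.
Now B and A have their prerequisites met. B is listed later, so B next.
That leaves A as the only ready step → A.
F and E are both available; F is listed later → F.
E is the only step now ready → E.
Next only D has its prerequisites met → D.

C → B → A → F → E → D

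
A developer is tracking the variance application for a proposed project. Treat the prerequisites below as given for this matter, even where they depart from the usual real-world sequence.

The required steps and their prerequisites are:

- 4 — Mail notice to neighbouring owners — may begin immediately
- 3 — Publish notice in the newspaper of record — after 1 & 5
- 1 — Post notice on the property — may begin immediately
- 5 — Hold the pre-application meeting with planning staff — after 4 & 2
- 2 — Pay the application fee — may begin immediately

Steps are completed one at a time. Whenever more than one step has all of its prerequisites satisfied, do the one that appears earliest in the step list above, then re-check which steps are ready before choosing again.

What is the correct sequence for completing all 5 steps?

4 1 2 5 3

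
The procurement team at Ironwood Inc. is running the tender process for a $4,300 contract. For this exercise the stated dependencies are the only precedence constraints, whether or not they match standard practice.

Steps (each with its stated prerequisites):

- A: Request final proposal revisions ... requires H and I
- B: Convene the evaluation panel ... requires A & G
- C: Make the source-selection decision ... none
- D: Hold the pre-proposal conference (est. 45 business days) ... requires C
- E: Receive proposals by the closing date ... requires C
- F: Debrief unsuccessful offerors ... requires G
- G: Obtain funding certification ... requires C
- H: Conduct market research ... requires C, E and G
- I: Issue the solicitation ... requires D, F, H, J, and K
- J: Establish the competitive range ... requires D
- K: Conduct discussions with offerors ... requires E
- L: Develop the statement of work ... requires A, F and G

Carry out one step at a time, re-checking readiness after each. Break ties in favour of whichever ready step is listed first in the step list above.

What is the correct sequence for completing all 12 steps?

C is the only step with nothing outstanding, so it goes first.
D, E and G are all available; D is listed earlier → D.
Ready: E, G and J. E is listed earlier → E.
Ready: G, J and K. G is listed earlier → G.
Now F, H, J and K have their prerequisites met. F is listed earlier, so F next.
H, J and K are all available; H is listed earlier → H.
Now J and K have their prerequisites met. J is listed earlier, so J next.
Next only K has its prerequisites met → K.
Next only I has its prerequisites met → I.
A needed H and I, now all done → A.
Ready: B and L. B is listed earlier → B.
That leaves L as the only ready step → L.

C, D, E, G, F, H, J, K, I, A, B, L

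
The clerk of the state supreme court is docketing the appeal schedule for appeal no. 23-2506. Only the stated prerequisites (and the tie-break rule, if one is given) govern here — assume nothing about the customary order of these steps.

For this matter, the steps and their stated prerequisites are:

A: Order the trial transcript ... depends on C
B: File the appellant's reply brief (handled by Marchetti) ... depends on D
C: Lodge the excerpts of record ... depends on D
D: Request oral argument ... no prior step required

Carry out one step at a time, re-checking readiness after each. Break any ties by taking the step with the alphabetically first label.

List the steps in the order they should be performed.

D is the only step with nothing outstanding, so it goes first.
B and C are both available; B has the earlier label → B.
Next only C has its prerequisites met → C.
A needed C, now all done → A.

D, B, C, A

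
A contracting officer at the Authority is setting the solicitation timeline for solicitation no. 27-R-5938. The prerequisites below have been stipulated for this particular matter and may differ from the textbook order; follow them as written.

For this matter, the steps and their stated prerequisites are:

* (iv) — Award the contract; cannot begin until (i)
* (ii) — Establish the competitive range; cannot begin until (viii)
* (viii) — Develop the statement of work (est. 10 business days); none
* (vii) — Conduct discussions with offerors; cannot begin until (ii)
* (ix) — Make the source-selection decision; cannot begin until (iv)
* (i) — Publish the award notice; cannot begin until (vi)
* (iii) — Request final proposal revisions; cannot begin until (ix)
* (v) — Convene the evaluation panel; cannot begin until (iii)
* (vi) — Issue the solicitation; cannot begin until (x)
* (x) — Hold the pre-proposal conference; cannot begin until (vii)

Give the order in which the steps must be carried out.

(viii), (ii), (vii), (x), (vi), (i), (iv), (ix), (iii), (v)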